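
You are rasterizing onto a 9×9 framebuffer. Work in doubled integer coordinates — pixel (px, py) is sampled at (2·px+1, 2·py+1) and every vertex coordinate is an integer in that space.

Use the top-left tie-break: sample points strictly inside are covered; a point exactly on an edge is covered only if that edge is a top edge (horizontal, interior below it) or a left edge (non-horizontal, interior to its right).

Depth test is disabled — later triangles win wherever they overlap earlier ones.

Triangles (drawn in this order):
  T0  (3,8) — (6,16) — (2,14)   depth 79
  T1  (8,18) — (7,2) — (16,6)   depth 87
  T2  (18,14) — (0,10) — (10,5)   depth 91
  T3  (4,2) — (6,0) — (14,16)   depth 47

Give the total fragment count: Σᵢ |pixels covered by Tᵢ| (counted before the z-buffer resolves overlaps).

T0:
  2·area = 26
  edge (3, 8)→(6, 16): d=(3,8) right/bottom  bias=-1
  edge (6, 16)→(2, 14): d=(-4,-2) top-left  bias=+0
  edge (2, 14)→(3, 8): d=(1,-6) top-left  bias=+0
    (1,4)@(3, 9): e=[3,22,1] → X
    (2,4)@(5, 9): e=[-13,26,13] → .
    (1,5)@(3, 11): e=[9,14,3] → X
    (2,5)@(5, 11): e=[-7,18,15] → .
    (1,6)@(3, 13): e=[15,6,5] → X
    (2,6)@(5, 13): e=[-1,10,17] → .
    (1,7)@(3, 15): e=[21,-2,7] → .
    (2,7)@(5, 15): e=[5,2,19] → X
    (3,7)@(7, 15): e=[-11,6,31] → .
    (2,8)@(5, 17): e=[11,-6,21] → .
  covered (4 px):
    . . . . . . . . .
    . . . . . . . . .
    . . . . . . . . .
    . . . . . . . . .
    . X . . . . . . .
    . X . . . . . . .
    . X . . . . . . .
    . . X . . . . . .
    . . . . . . . . .
T1:
  2·area = 140
  edge (8, 18)→(7, 2): d=(-1,-16) top-left  bias=+0
  edge (7, 2)→(16, 6): d=(9,4) right/bottom  bias=-1
  edge (16, 6)→(8, 18): d=(-8,12) right/bottom  bias=-1
    (4,1)@(9, 3): e=[31,1,108] → X
    (5,1)@(11, 3): e=[63,-7,84] → .
    (4,2)@(9, 5): e=[29,19,92] → X
    (5,2)@(11, 5): e=[61,11,68] → X
    (6,2)@(13, 5): e=[93,3,44] → X
    (7,2)@(15, 5): e=[125,-5,20] → .
    (4,3)@(9, 7): e=[27,37,76] → X
    (7,3)@(15, 7): e=[123,13,4] → X
    (8,3)@(17, 7): e=[155,5,-20] → .
    (4,4)@(9, 9): e=[25,55,60] → X
    (7,4)@(15, 9): e=[121,31,-12] → .
    (4,5)@(9, 11): e=[23,73,44] → X
  covered (16 px):
    . . . . . . . . .
    . . . . X . . . .
    . . . . X X X . .
    . . . . X X X X .
    . . . . X X X . .
    . . . . X X . . .
    . . . . X X . . .
    . . . . X . . . .
    . . . . . . . . .
T2:
  2·area = 130
  edge (18, 14)→(0, 10): d=(-18,-4) top-left  bias=+0
  edge (0, 10)→(10, 5): d=(10,-5) top-left  bias=+0
  edge (10, 5)→(18, 14): d=(8,9) right/bottom  bias=-1
    (3,3)@(7, 7): e=[82,5,43] → X
    (4,3)@(9, 7): e=[90,15,25] → X
    (5,3)@(11, 7): e=[98,25,7] → X
    (6,3)@(13, 7): e=[106,35,-11] → .
    (1,4)@(3, 9): e=[30,5,95] → X
    (2,4)@(5, 9): e=[38,15,77] → X
    (6,4)@(13, 9): e=[70,55,5] → X
    (7,4)@(15, 9): e=[78,65,-13] → .
    (1,5)@(3, 11): e=[-6,25,111] → .
    (2,5)@(5, 11): e=[2,35,93] → X
    (7,5)@(15, 11): e=[42,85,3] → X
    (8,5)@(17, 11): e=[50,95,-15] → .
  covered (17 px):
    . . . . . . . . .
    . . . . . . . . .
    . . . . . . . . .
    . . . X X X . . .
    . X X X X X X . .
    . . X X X X X X .
    . . . . . . . X X
    . . . . . . . . .
    . . . . . . . . .
T3:
  2·area = 48
  edge (4, 2)→(6, 0): d=(2,-2) top-left  bias=+0
  edge (6, 0)→(14, 16): d=(8,16) right/bottom  bias=-1
  edge (14, 16)→(4, 2): d=(-10,-14) top-left  bias=+0
    (2,0)@(5, 1): e=[0,24,24] → X  [on edge]
    (3,0)@(7, 1): e=[4,-8,52] → .
    (1,1)@(3, 3): e=[0,72,-24] → .  [on edge]
    (2,1)@(5, 3): e=[4,40,4] → X
    (3,1)@(7, 3): e=[8,8,32] → X
    (4,1)@(9, 3): e=[12,-24,60] → .
    (0,2)@(1, 5): e=[0,120,-72] → .  [on edge]
    (2,2)@(5, 5): e=[8,56,-16] → .
    (3,2)@(7, 5): e=[12,24,12] → X
    (4,2)@(9, 5): e=[16,-8,40] → .
    (3,3)@(7, 7): e=[16,40,-8] → .
    (4,3)@(9, 7): e=[20,8,20] → X
    (4,4)@(9, 9): e=[24,24,0] → X  [on edge]
  covered (7 px):
    . . X . . . . . .
    . . X X . . . . .
    . . . X . . . . .
    . . . . X . . . .
    . . . . X . . . .
    . . . . . X . . .
    . . . . . . . . .
    . . . . . . . . .
    . . . . . . . . .

Result: 44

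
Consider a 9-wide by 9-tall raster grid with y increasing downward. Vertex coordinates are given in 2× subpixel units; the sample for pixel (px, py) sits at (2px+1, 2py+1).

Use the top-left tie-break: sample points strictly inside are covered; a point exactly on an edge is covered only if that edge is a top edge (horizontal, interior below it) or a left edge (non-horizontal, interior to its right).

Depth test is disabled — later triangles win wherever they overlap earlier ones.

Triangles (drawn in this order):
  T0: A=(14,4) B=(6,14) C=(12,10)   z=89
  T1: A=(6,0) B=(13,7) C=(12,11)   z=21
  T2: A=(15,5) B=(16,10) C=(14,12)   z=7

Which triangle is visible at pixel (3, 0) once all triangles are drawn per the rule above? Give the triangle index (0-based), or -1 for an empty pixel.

T0:
  2·area = 28  (B↔C swapped to make it positive)
  edge (14, 4)→(12, 10): d=(-2,6) right/bottom  bias=-1
  edge (12, 10)→(6, 14): d=(-6,4) right/bottom  bias=-1
  edge (6, 14)→(14, 4): d=(8,-10) top-left  bias=+0
    (7,0)@(15, 1): e=[0,42,-14] → .  [on edge]
    (6,3)@(13, 7): e=[0,14,14] → .  [on edge]
    (5,4)@(11, 9): e=[8,10,10] → X
    (6,4)@(13, 9): e=[-4,2,30] → .
    (4,5)@(9, 11): e=[16,6,6] → X
    (5,5)@(11, 11): e=[4,-2,26] → .
    (3,6)@(7, 13): e=[24,2,2] → X
    (4,6)@(9, 13): e=[12,-6,22] → .
    (5,6)@(11, 13): e=[0,-14,42] → .  [on edge]
    (3,7)@(7, 15): e=[20,-10,18] → .
  covered (3 px):
    . . . . . . . . .
    . . . . . . . . .
    . . . . . . . . .
    . . . . . . . . .
    . . . . . X . . .
    . . . . X . . . .
    . . . X . . . . .
    . . . . . . . . .
    . . . . . . . . .
T1:
  2·area = 35
  edge (6, 0)→(13, 7): d=(7,7) right/bottom  bias=-1
  edge (13, 7)→(12, 11): d=(-1,4) right/bottom  bias=-1
  edge (12, 11)→(6, 0): d=(-6,-11) top-left  bias=+0
    (3,0)@(7, 1): e=[0,30,5] → .  [on edge]
    (4,1)@(9, 3): e=[0,20,15] → .  [on edge]
    (4,2)@(9, 5): e=[14,18,3] → X
    (5,2)@(11, 5): e=[0,10,25] → .  [on edge]
    (4,3)@(9, 7): e=[28,16,-9] → .
    (5,3)@(11, 7): e=[14,8,13] → X
    (6,3)@(13, 7): e=[0,0,35] → .  [on edge]
    (5,4)@(11, 9): e=[28,6,1] → X
    (6,4)@(13, 9): e=[14,-2,23] → .
    (7,4)@(15, 9): e=[0,-10,45] → .  [on edge]
    (5,5)@(11, 11): e=[42,4,-11] → .
    (8,5)@(17, 11): e=[0,-20,55] → .  [on edge]
    (5,7)@(11, 15): e=[70,0,-35] → .  [on edge]
  covered (3 px):
    . . . . . . . . .
    . . . . . . . . .
    . . . . X . . . .
    . . . . . X . . .
    . . . . . X . . .
    . . . . . . . . .
    . . . . . . . . .
    . . . . . . . . .
    . . . . . . . . .
T2:
  2·area = 12
  edge (15, 5)→(16, 10): d=(1,5) right/bottom  bias=-1
  edge (16, 10)→(14, 12): d=(-2,2) right/bottom  bias=-1
  edge (14, 12)→(15, 5): d=(1,-7) top-left  bias=+0
    (7,2)@(15, 5): e=[0,12,0] → .  [on edge]
    (7,3)@(15, 7): e=[2,8,2] → X
    (8,3)@(17, 7): e=[-8,4,16] → .
    (7,4)@(15, 9): e=[4,4,4] → X
    (8,4)@(17, 9): e=[-6,0,18] → .  [on edge]
    (7,5)@(15, 11): e=[6,0,6] → .  [on edge]
    (6,6)@(13, 13): e=[18,0,-6] → .  [on edge]
    (5,7)@(11, 15): e=[30,0,-18] → .  [on edge]
    (8,7)@(17, 15): e=[0,-12,24] → .  [on edge]
    (4,8)@(9, 17): e=[42,0,-30] → .  [on edge]
  covered (2 px):
    . . . . . . . . .
    . . . . . . . . .
    . . . . . . . . .
    . . . . . . . X .
    . . . . . . . X .
    . . . . . . . . .
    . . . . . . . . .
    . . . . . . . . .
    . . . . . . . . .

Z-buffer (winner per pixel, '.' = empty):
  . . . . . . . . .
  . . . . . . . . .
  . . . . 1 . . . .
  . . . . . 1 . 2 .
  . . . . . 1 . 2 .
  . . . . 0 . . . .
  . . . 0 . . . . .
  . . . . . . . . .
  . . . . . . . . .

Answer: -1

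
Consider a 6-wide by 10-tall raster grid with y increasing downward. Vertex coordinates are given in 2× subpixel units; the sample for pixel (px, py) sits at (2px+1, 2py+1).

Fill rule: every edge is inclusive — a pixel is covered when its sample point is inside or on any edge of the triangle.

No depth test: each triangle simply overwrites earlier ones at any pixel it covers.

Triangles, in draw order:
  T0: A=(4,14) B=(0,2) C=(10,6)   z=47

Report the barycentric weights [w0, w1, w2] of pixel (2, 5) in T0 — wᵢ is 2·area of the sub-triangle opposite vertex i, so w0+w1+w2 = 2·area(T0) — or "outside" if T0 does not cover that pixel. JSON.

T0:
  2·area = 104
  edge (4, 14)→(0, 2): d=(-4,-12) inclusive
  edge (0, 2)→(10, 6): d=(10,4) inclusive
  edge (10, 6)→(4, 14): d=(-6,8) inclusive
    (0,1)@(1, 3): e=[8,6,90] → █
    (1,1)@(3, 3): e=[32,-2,74] → ·
    (0,2)@(1, 5): e=[0,26,78] → █  [on edge]
    (1,2)@(3, 5): e=[24,18,62] → █
    (2,2)@(5, 5): e=[48,10,46] → █
    (3,2)@(7, 5): e=[72,2,30] → █
    (4,2)@(9, 5): e=[96,-6,14] → ·
    (0,3)@(1, 7): e=[-8,46,66] → ·
    (1,3)@(3, 7): e=[16,38,50] → █
    (4,3)@(9, 7): e=[88,14,2] → █
    (5,3)@(11, 7): e=[112,6,-14] → ·
    (1,4)@(3, 9): e=[8,58,38] → █
    (1,5)@(3, 11): e=[0,78,26] → █  [on edge]
    (2,8)@(5, 17): e=[0,130,-26] → ·  [on edge]
  covered (14 px):
    · · · · · ·
    █ · · · · ·
    █ █ █ █ · ·
    · █ █ █ █ ·
    · █ █ █ · ·
    · █ █ · · ·
    · · · · · ·
    · · · · · ·
    · · · · · ·
    · · · · · ·

Final: [70,10,24]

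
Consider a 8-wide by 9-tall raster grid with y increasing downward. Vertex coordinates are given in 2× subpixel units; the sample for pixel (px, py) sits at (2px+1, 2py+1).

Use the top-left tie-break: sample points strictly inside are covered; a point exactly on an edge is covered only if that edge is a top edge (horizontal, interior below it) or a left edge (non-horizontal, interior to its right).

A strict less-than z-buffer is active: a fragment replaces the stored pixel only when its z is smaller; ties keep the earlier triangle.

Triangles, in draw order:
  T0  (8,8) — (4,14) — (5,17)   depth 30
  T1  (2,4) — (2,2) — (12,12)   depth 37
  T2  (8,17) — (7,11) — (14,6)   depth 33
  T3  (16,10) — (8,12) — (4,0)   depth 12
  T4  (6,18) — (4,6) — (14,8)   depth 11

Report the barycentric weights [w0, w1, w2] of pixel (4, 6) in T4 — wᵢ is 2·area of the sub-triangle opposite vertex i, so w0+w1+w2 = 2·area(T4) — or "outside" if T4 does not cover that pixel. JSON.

T0:
  2·area = 18  (B↔C swapped to make it positive)
  edge (8, 8)→(5, 17): d=(-3,9) right/bottom  bias=-1
  edge (5, 17)→(4, 14): d=(-1,-3) top-left  bias=+0
  edge (4, 14)→(8, 8): d=(4,-6) top-left  bias=+0
    (0,2)@(1, 5): e=[72,0,-54] → .  [on edge]
    (4,2)@(9, 5): e=[0,24,-6] → .  [on edge]
    (1,5)@(3, 11): e=[36,0,-18] → .  [on edge]
    (3,5)@(7, 11): e=[0,12,6] → .  [on edge]
    (2,6)@(5, 13): e=[12,4,2] → X
    (3,6)@(7, 13): e=[-6,10,14] → .
    (2,7)@(5, 15): e=[6,2,10] → X
    (3,7)@(7, 15): e=[-12,8,22] → .
    (2,8)@(5, 17): e=[0,0,18] → .  [on edge]
  covered (2 px):
    . . . . . . . .
    . . . . . . . .
    . . . . . . . .
    . . . . . . . .
    . . . . . . . .
    . . . . . . . .
    . . X . . . . .
    . . X . . . . .
    . . . . . . . .
T1:
  2·area = 20
  edge (2, 4)→(2, 2): d=(0,-2) top-left  bias=+0
  edge (2, 2)→(12, 12): d=(10,10) right/bottom  bias=-1
  edge (12, 12)→(2, 4): d=(-10,-8) top-left  bias=+0
    (0,0)@(1, 1): e=[-2,0,22] → .  [on edge]
    (1,1)@(3, 3): e=[2,0,18] → .  [on edge]
    (2,2)@(5, 5): e=[6,0,14] → .  [on edge]
    (3,3)@(7, 7): e=[10,0,10] → .  [on edge]
    (4,4)@(9, 9): e=[14,0,6] → .  [on edge]
    (5,5)@(11, 11): e=[18,0,2] → .  [on edge]
    (6,6)@(13, 13): e=[22,0,-2] → .  [on edge]
    (7,7)@(15, 15): e=[26,0,-6] → .  [on edge]
  covered (0 px):
    . . . . . . . .
    . . . . . . . .
    . . . . . . . .
    . . . . . . . .
    . . . . . . . .
    . . . . . . . .
    . . . . . . . .
    . . . . . . . .
    . . . . . . . .
T2:
  2·area = 47
  edge (8, 17)→(7, 11): d=(-1,-6) top-left  bias=+0
  edge (7, 11)→(14, 6): d=(7,-5) top-left  bias=+0
  edge (14, 6)→(8, 17): d=(-6,11) right/bottom  bias=-1
    (6,3)@(13, 7): e=[40,2,5] → X
    (7,3)@(15, 7): e=[52,12,-17] → .
    (5,4)@(11, 9): e=[26,6,15] → X
    (6,4)@(13, 9): e=[38,16,-7] → .
    (3,5)@(7, 11): e=[0,0,47] → X  [on edge]
    (4,5)@(9, 11): e=[12,10,25] → X
    (6,5)@(13, 11): e=[36,30,-19] → .
    (3,6)@(7, 13): e=[-2,14,35] → .
    (4,6)@(9, 13): e=[10,24,13] → X
    (5,6)@(11, 13): e=[22,34,-9] → .
    (4,7)@(9, 15): e=[8,38,1] → X
    (5,7)@(11, 15): e=[20,48,-21] → .
  covered (7 px):
    . . . . . . . .
    . . . . . . . .
    . . . . . . . .
    . . . . . . X .
    . . . . . X . .
    . . . X X X . .
    . . . . X . . .
    . . . . X . . .
    . . . . . . . .
T3:
  2·area = 104
  edge (16, 10)→(8, 12): d=(-8,2) right/bottom  bias=-1
  edge (8, 12)→(4, 0): d=(-4,-12) top-left  bias=+0
  edge (4, 0)→(16, 10): d=(12,10) right/bottom  bias=-1
    (2,0)@(5, 1): e=[94,8,2] → X
    (3,0)@(7, 1): e=[90,32,-18] → .
    (2,1)@(5, 3): e=[78,0,26] → X  [on edge]
    (3,1)@(7, 3): e=[74,24,6] → X
    (4,1)@(9, 3): e=[70,48,-14] → .
    (2,2)@(5, 5): e=[62,-8,50] → .
    (3,2)@(7, 5): e=[58,16,30] → X
    (4,2)@(9, 5): e=[54,40,10] → X
    (5,2)@(11, 5): e=[50,64,-10] → .
    (3,3)@(7, 7): e=[42,8,54] → X
    (5,3)@(11, 7): e=[34,56,14] → X
    (6,3)@(13, 7): e=[30,80,-6] → .
    (3,4)@(7, 9): e=[26,0,78] → X  [on edge]
    (4,7)@(9, 15): e=[-26,0,130] → .  [on edge]
  covered (14 px):
    . . X . . . . .
    . . X X . . . .
    . . . X X . . .
    . . . X X X . .
    . . . X X X X .
    . . . . X X . .
    . . . . . . . .
    . . . . . . . .
    . . . . . . . .
T4:
  2·area = 116
  edge (6, 18)→(4, 6): d=(-2,-12) top-left  bias=+0
  edge (4, 6)→(14, 8): d=(10,2) right/bottom  bias=-1
  edge (14, 8)→(6, 18): d=(-8,10) right/bottom  bias=-1
    (2,3)@(5, 7): e=[10,8,98] → X
    (3,3)@(7, 7): e=[34,4,78] → X
    (4,3)@(9, 7): e=[58,0,58] → .  [on edge]
    (2,4)@(5, 9): e=[6,28,82] → X
    (4,4)@(9, 9): e=[54,20,42] → X
    (5,4)@(11, 9): e=[78,16,22] → X
    (6,4)@(13, 9): e=[102,12,2] → X
    (7,4)@(15, 9): e=[126,8,-18] → .
    (2,5)@(5, 11): e=[2,48,66] → X
    (6,5)@(13, 11): e=[98,32,-14] → .
    (2,6)@(5, 13): e=[-2,68,50] → .
    (3,6)@(7, 13): e=[22,64,30] → X
  covered (14 px):
    . . . . . . . .
    . . . . . . . .
    . . . . . . . .
    . . X X . . . .
    . . X X X X X .
    . . X X X X . .
    . . . X X . . .
    . . . X . . . .
    . . . . . . . .

Result: [60,10,46]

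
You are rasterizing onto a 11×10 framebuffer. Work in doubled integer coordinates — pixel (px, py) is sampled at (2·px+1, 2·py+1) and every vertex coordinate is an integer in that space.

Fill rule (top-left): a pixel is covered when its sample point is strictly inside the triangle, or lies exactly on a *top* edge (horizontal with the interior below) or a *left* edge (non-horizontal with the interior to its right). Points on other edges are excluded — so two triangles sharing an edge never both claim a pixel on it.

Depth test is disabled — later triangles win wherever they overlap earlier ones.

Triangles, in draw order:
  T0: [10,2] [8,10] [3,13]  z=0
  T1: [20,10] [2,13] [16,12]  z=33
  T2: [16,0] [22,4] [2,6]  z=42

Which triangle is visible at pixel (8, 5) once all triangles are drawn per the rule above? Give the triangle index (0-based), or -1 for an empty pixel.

T0:
  2·area = 34
  edge (10, 2)→(8, 10): d=(-2,8) right/bottom  bias=-1
  edge (8, 10)→(3, 13): d=(-5,3) right/bottom  bias=-1
  edge (3, 13)→(10, 2): d=(7,-11) top-left  bias=+0
    (4,2)@(9, 5): e=[2,22,10] → X
    (5,2)@(11, 5): e=[-14,16,32] → .
    (3,3)@(7, 7): e=[14,18,2] → X
    (4,3)@(9, 7): e=[-2,12,24] → .
    (6,3)@(13, 7): e=[-34,0,68] → .  [on edge]
    (3,4)@(7, 9): e=[10,8,16] → X
    (4,4)@(9, 9): e=[-6,2,38] → .
    (2,5)@(5, 11): e=[22,4,8] → X
    (3,5)@(7, 11): e=[6,-2,30] → .
    (1,6)@(3, 13): e=[34,0,0] → .  [on edge]
    (2,6)@(5, 13): e=[18,-6,22] → .
  covered (4 px):
    . . . . . . . . . . .
    . . . . . . . . . . .
    . . . . X . . . . . .
    . . . X . . . . . . .
    . . . X . . . . . . .
    . . X . . . . . . . .
    . . . . . . . . . . .
    . . . . . . . . . . .
    . . . . . . . . . . .
    . . . . . . . . . . .
T1:
  2·area = 24  (B↔C swapped to make it positive)
  edge (20, 10)→(16, 12): d=(-4,2) right/bottom  bias=-1
  edge (16, 12)→(2, 13): d=(-14,1) right/bottom  bias=-1
  edge (2, 13)→(20, 10): d=(18,-3) top-left  bias=+0
    (7,5)@(15, 11): e=[6,15,3] → X
    (8,5)@(17, 11): e=[2,13,9] → X
    (9,5)@(19, 11): e=[-2,11,15] → .
    (7,6)@(15, 13): e=[-2,-13,39] → .
    (8,6)@(17, 13): e=[-6,-15,45] → .
  covered (2 px):
    . . . . . . . . . . .
    . . . . . . . . . . .
    . . . . . . . . . . .
    . . . . . . . . . . .
    . . . . . . . . . . .
    . . . . . . . X X . .
    . . . . . . . . . . .
    . . . . . . . . . . .
    . . . . . . . . . . .
    . . . . . . . . . . .
T2:
  2·area = 92
  edge (16, 0)→(22, 4): d=(6,4) right/bottom  bias=-1
  edge (22, 4)→(2, 6): d=(-20,2) right/bottom  bias=-1
  edge (2, 6)→(16, 0): d=(14,-6) top-left  bias=+0
    (7,0)@(15, 1): e=[10,74,8] → X
    (8,0)@(17, 1): e=[2,70,20] → X
    (9,0)@(19, 1): e=[-6,66,32] → .
    (4,1)@(9, 3): e=[46,46,0] → X  [on edge]
    (5,1)@(11, 3): e=[38,42,12] → X
    (6,1)@(13, 3): e=[30,38,24] → X
    (9,1)@(19, 3): e=[6,26,60] → X
    (10,1)@(21, 3): e=[-2,22,72] → .
    (2,2)@(5, 5): e=[74,14,4] → X
    (3,2)@(7, 5): e=[66,10,16] → X
    (6,2)@(13, 5): e=[42,-2,52] → .
    (7,2)@(15, 5): e=[34,-6,64] → .
  covered (12 px):
    . . . . . . . X X . .
    . . . . X X X X X X .
    . . X X X X . . . . .
    . . . . . . . . . . .
    . . . . . . . . . . .
    . . . . . . . . . . .
    . . . . . . . . . . .
    . . . . . . . . . . .
    . . . . . . . . . . .
    . . . . . . . . . . .

Z-buffer (winner per pixel, '.' = empty):
  . . . . . . . 2 2 . .
  . . . . 2 2 2 2 2 2 .
  . . 2 2 2 2 . . . . .
  . . . 0 . . . . . . .
  . . . 0 . . . . . . .
  . . 0 . . . . 1 1 . .
  . . . . . . . . . . .
  . . . . . . . . . . .
  . . . . . . . . . . .
  . . . . . . . . . . .

Result: 1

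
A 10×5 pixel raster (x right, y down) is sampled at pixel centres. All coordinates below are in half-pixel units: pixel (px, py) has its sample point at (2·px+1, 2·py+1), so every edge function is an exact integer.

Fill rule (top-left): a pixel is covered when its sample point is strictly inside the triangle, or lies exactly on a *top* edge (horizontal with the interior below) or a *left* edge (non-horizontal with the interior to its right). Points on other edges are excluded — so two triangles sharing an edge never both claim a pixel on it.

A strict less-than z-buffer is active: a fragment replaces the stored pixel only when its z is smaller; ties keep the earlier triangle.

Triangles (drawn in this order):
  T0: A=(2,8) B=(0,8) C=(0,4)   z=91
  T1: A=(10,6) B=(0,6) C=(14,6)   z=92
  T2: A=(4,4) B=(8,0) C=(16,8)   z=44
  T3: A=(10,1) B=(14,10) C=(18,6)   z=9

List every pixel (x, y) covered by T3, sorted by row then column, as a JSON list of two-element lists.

T0:
  2·area = 8
  edge (2, 8)→(0, 8): d=(-2,0) right/bottom  bias=-1
  edge (0, 8)→(0, 4): d=(0,-4) top-left  bias=+0
  edge (0, 4)→(2, 8): d=(2,4) right/bottom  bias=-1
    (0,3)@(1, 7): e=[2,4,2] → X
    (1,3)@(3, 7): e=[2,12,-6] → .
    (0,4)@(1, 9): e=[-2,4,6] → .
  covered (1 px):
    . . . . . . . . . .
    . . . . . . . . . .
    . . . . . . . . . .
    X . . . . . . . . .
    . . . . . . . . . .
T1:
  degenerate (2·area = 0) — covers nothing
T2:
  2·area = 64
  edge (4, 4)→(8, 0): d=(4,-4) top-left  bias=+0
  edge (8, 0)→(16, 8): d=(8,8) right/bottom  bias=-1
  edge (16, 8)→(4, 4): d=(-12,-4) top-left  bias=+0
    (3,0)@(7, 1): e=[0,16,48] → X  [on edge]
    (4,0)@(9, 1): e=[8,0,56] → .  [on edge]
    (0,1)@(1, 3): e=[-16,80,0] → .  [on edge]
    (2,1)@(5, 3): e=[0,48,16] → X  [on edge]
    (4,1)@(9, 3): e=[16,16,32] → X
    (5,1)@(11, 3): e=[24,0,40] → .  [on edge]
    (1,2)@(3, 5): e=[0,80,-16] → .  [on edge]
    (2,2)@(5, 5): e=[8,64,-8] → .
    (3,2)@(7, 5): e=[16,48,0] → X  [on edge]
    (5,2)@(11, 5): e=[32,16,16] → X
    (6,2)@(13, 5): e=[40,0,24] → .  [on edge]
    (0,3)@(1, 7): e=[0,112,-48] → .  [on edge]
    (6,3)@(13, 7): e=[48,16,0] → X  [on edge]
    (7,3)@(15, 7): e=[56,0,8] → .  [on edge]
    (8,4)@(17, 9): e=[72,0,-8] → .  [on edge]
    (9,4)@(19, 9): e=[80,-16,0] → .  [on edge]
  covered (8 px):
    . . . X . . . . . .
    . . X X X . . . . .
    . . . X X X . . . .
    . . . . . . X . . .
    . . . . . . . . . .
T3:
  2·area = 52  (B↔C swapped to make it positive)
  edge (10, 1)→(18, 6): d=(8,5) right/bottom  bias=-1
  edge (18, 6)→(14, 10): d=(-4,4) right/bottom  bias=-1
  edge (14, 10)→(10, 1): d=(-4,-9) top-left  bias=+0
    (5,1)@(11, 3): e=[11,40,1] → X
    (6,1)@(13, 3): e=[1,32,19] → X
    (7,1)@(15, 3): e=[-9,24,37] → .
    (5,2)@(11, 5): e=[27,32,-7] → .
    (6,2)@(13, 5): e=[17,24,11] → X
    (7,2)@(15, 5): e=[7,16,29] → X
    (8,2)@(17, 5): e=[-3,8,47] → .
    (9,2)@(19, 5): e=[-13,0,65] → .  [on edge]
    (6,3)@(13, 7): e=[33,16,3] → X
    (8,3)@(17, 7): e=[13,0,39] → .  [on edge]
    (6,4)@(13, 9): e=[49,8,-5] → .
    (7,4)@(15, 9): e=[39,0,13] → .  [on edge]
  covered (6 px):
    . . . . . . . . . .
    . . . . . X X . . .
    . . . . . . X X . .
    . . . . . . X X . .
    . . . . . . . . . .

Result: [[5,1],[6,1],[6,2],[7,2],[6,3],[7,3]]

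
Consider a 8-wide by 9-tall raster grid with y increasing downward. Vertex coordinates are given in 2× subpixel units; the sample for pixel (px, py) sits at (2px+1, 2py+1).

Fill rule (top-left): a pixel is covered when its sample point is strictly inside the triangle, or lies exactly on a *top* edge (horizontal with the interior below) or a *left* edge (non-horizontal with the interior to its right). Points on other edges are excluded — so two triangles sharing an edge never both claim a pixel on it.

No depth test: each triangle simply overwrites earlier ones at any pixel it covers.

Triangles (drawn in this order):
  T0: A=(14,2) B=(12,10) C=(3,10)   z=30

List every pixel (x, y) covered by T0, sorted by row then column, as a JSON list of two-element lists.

T0:
  2·area = 72
  edge (14, 2)→(12, 10): d=(-2,8) right/bottom  bias=-1
  edge (12, 10)→(3, 10): d=(-9,0) right/bottom  bias=-1
  edge (3, 10)→(14, 2): d=(11,-8) top-left  bias=+0
    (6,1)@(13, 3): e=[6,63,3] → █
    (7,1)@(15, 3): e=[-10,63,19] → ·
    (5,2)@(11, 5): e=[18,45,9] → █
    (7,2)@(15, 5): e=[-14,45,41] → ·
    (4,3)@(9, 7): e=[30,27,15] → █
    (6,3)@(13, 7): e=[-2,27,47] → ·
    (2,4)@(5, 9): e=[58,9,5] → █
    (3,4)@(7, 9): e=[42,9,21] → █
    (6,4)@(13, 9): e=[-6,9,69] → ·
    (2,5)@(5, 11): e=[54,-9,27] → ·
    (3,5)@(7, 11): e=[38,-9,43] → ·
    (4,5)@(9, 11): e=[22,-9,59] → ·
  covered (9 px):
    · · · · · · · ·
    · · · · · · █ ·
    · · · · · █ █ ·
    · · · · █ █ · ·
    · · █ █ █ █ · ·
    · · · · · · · ·
    · · · · · · · ·
    · · · · · · · ·
    · · · · · · · ·

Final: [[6,1],[5,2],[6,2],[4,3],[5,3],[2,4],[3,4],[4,4],[5,4]]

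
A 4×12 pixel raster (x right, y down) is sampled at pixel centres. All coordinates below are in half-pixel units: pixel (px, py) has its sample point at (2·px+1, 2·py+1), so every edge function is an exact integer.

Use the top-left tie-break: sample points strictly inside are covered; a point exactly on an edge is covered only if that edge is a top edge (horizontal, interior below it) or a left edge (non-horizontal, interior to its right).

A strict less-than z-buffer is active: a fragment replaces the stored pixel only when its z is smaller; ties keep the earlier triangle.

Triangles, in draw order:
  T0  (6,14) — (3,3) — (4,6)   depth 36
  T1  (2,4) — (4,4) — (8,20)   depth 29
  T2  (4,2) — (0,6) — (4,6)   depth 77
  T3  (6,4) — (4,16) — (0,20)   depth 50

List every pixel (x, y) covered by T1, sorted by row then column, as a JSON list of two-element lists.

T0:
  2·area = 2
  edge (6, 14)→(3, 3): d=(-3,-11) top-left  bias=+0
  edge (3, 3)→(4, 6): d=(1,3) right/bottom  bias=-1
  edge (4, 6)→(6, 14): d=(2,8) right/bottom  bias=-1
    (1,1)@(3, 3): e=[0,0,2] → ·  [on edge]
    (2,4)@(5, 9): e=[4,0,-2] → ·  [on edge]
    (3,7)@(7, 15): e=[8,0,-6] → ·  [on edge]
  covered (0 px):
    · · · ·
    · · · ·
    · · · ·
    · · · ·
    · · · ·
    · · · ·
    · · · ·
    · · · ·
    · · · ·
    · · · ·
    · · · ·
    · · · ·
T1:
  2·area = 32
  edge (2, 4)→(4, 4): d=(2,0) top-left  bias=+0
  edge (4, 4)→(8, 20): d=(4,16) right/bottom  bias=-1
  edge (8, 20)→(2, 4): d=(-6,-16) top-left  bias=+0
    (1,2)@(3, 5): e=[2,20,10] → █
    (2,2)@(5, 5): e=[2,-12,42] → ·
    (1,3)@(3, 7): e=[6,28,-2] → ·
    (2,4)@(5, 9): e=[10,4,18] → █
    (3,4)@(7, 9): e=[10,-28,50] → ·
    (2,5)@(5, 11): e=[14,12,6] → █
    (3,5)@(7, 11): e=[14,-20,38] → ·
    (2,6)@(5, 13): e=[18,20,-6] → ·
    (3,8)@(7, 17): e=[26,4,2] → █
    (3,9)@(7, 19): e=[30,12,-10] → ·
  covered (4 px):
    · · · ·
    · · · ·
    · █ · ·
    · · · ·
    · · █ ·
    · · █ ·
    · · · ·
    · · · ·
    · · · █
    · · · ·
    · · · ·
    · · · ·
T2:
  2·area = 16  (B↔C swapped to make it positive)
  edge (4, 2)→(4, 6): d=(0,4) right/bottom  bias=-1
  edge (4, 6)→(0, 6): d=(-4,0) right/bottom  bias=-1
  edge (0, 6)→(4, 2): d=(4,-4) top-left  bias=+0
    (2,0)@(5, 1): e=[-4,20,0] → ·  [on edge]
    (1,1)@(3, 3): e=[4,12,0] → █  [on edge]
    (2,1)@(5, 3): e=[-4,12,8] → ·
    (0,2)@(1, 5): e=[12,4,0] → █  [on edge]
    (2,2)@(5, 5): e=[-4,4,16] → ·
    (0,3)@(1, 7): e=[12,-4,8] → ·
    (1,3)@(3, 7): e=[4,-4,16] → ·
  covered (3 px):
    · · · ·
    · █ · ·
    █ █ · ·
    · · · ·
    · · · ·
    · · · ·
    · · · ·
    · · · ·
    · · · ·
    · · · ·
    · · · ·
    · · · ·
T3:
  2·area = 40
  edge (6, 4)→(4, 16): d=(-2,12) right/bottom  bias=-1
  edge (4, 16)→(0, 20): d=(-4,4) right/bottom  bias=-1
  edge (0, 20)→(6, 4): d=(6,-16) top-left  bias=+0
    (2,3)@(5, 7): e=[6,32,2] → █
    (3,3)@(7, 7): e=[-18,24,34] → ·
    (2,4)@(5, 9): e=[2,24,14] → █
    (3,4)@(7, 9): e=[-22,16,46] → ·
    (2,5)@(5, 11): e=[-2,16,26] → ·
    (1,6)@(3, 13): e=[18,16,6] → █
    (2,6)@(5, 13): e=[-6,8,38] → ·
    (3,6)@(7, 13): e=[-30,0,70] → ·  [on edge]
    (1,7)@(3, 15): e=[14,8,18] → █
    (2,7)@(5, 15): e=[-10,0,50] → ·  [on edge]
    (1,8)@(3, 17): e=[10,0,30] → ·  [on edge]
    (0,9)@(1, 19): e=[30,0,10] → ·  [on edge]
  covered (4 px):
    · · · ·
    · · · ·
    · · · ·
    · · █ ·
    · · █ ·
    · · · ·
    · █ · ·
    · █ · ·
    · · · ·
    · · · ·
    · · · ·
    · · · ·

Final: [[1,2],[2,4],[2,5],[3,8]]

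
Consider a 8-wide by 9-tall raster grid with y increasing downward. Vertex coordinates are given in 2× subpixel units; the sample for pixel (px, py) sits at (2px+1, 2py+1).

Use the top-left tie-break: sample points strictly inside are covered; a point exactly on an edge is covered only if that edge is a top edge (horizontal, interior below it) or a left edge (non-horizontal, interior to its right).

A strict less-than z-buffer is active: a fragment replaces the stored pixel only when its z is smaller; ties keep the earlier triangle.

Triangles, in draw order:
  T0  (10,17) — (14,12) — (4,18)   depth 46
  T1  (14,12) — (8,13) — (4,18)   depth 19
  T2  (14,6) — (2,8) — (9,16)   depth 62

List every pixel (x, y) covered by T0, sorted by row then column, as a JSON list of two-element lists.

T0:
  2·area = 26  (B↔C swapped to make it positive)
  edge (10, 17)→(4, 18): d=(-6,1) right/bottom  bias=-1
  edge (4, 18)→(14, 12): d=(10,-6) top-left  bias=+0
  edge (14, 12)→(10, 17): d=(-4,5) right/bottom  bias=-1
    (6,6)@(13, 13): e=[21,4,1] → #
    (7,6)@(15, 13): e=[19,16,-9] → ·
    (4,7)@(9, 15): e=[13,0,13] → #  [on edge]
    (5,7)@(11, 15): e=[11,12,3] → #
    (6,7)@(13, 15): e=[9,24,-7] → ·
    (3,8)@(7, 17): e=[3,8,15] → #
    (5,8)@(11, 17): e=[-1,32,-5] → ·
  covered (5 px):
    · · · · · · · ·
    · · · · · · · ·
    · · · · · · · ·
    · · · · · · · ·
    · · · · · · · ·
    · · · · · · · ·
    · · · · · · # ·
    · · · · # # · ·
    · · · # # · · ·
T1:
  2·area = 26  (B↔C swapped to make it positive)
  edge (14, 12)→(4, 18): d=(-10,6) right/bottom  bias=-1
  edge (4, 18)→(8, 13): d=(4,-5) top-left  bias=+0
  edge (8, 13)→(14, 12): d=(6,-1) top-left  bias=+0
    (4,6)@(9, 13): e=[20,5,1] → #
    (5,6)@(11, 13): e=[8,15,3] → #
    (6,6)@(13, 13): e=[-4,25,5] → ·
    (3,7)@(7, 15): e=[12,3,11] → #
    (4,7)@(9, 15): e=[0,13,13] → ·  [on edge]
    (5,7)@(11, 15): e=[-12,23,15] → ·
    (2,8)@(5, 17): e=[4,1,21] → #
    (3,8)@(7, 17): e=[-8,11,23] → ·
  covered (4 px):
    · · · · · · · ·
    · · · · · · · ·
    · · · · · · · ·
    · · · · · · · ·
    · · · · · · · ·
    · · · · · · · ·
    · · · · # # · ·
    · · · # · · · ·
    · · # · · · · ·
T2:
  2·area = 110  (B↔C swapped to make it positive)
  edge (14, 6)→(9, 16): d=(-5,10) right/bottom  bias=-1
  edge (9, 16)→(2, 8): d=(-7,-8) top-left  bias=+0
  edge (2, 8)→(14, 6): d=(12,-2) top-left  bias=+0
    (4,3)@(9, 7): e=[45,63,2] → #
    (5,3)@(11, 7): e=[25,79,6] → #
    (6,3)@(13, 7): e=[5,95,10] → #
    (7,3)@(15, 7): e=[-15,111,14] → ·
    (1,4)@(3, 9): e=[95,1,14] → #
    (2,4)@(5, 9): e=[75,17,18] → #
    (3,4)@(7, 9): e=[55,33,22] → #
    (6,4)@(13, 9): e=[-5,81,34] → ·
    (1,5)@(3, 11): e=[85,-13,38] → ·
    (2,5)@(5, 11): e=[65,3,42] → #
    (6,5)@(13, 11): e=[-15,67,58] → ·
    (2,6)@(5, 13): e=[55,-11,66] → ·
  covered (15 px):
    · · · · · · · ·
    · · · · · · · ·
    · · · · · · · ·
    · · · · # # # ·
    · # # # # # · ·
    · · # # # # · ·
    · · · # # · · ·
    · · · · # · · ·
    · · · · · · · ·

Answer: [[6,6],[4,7],[5,7],[3,8],[4,8]]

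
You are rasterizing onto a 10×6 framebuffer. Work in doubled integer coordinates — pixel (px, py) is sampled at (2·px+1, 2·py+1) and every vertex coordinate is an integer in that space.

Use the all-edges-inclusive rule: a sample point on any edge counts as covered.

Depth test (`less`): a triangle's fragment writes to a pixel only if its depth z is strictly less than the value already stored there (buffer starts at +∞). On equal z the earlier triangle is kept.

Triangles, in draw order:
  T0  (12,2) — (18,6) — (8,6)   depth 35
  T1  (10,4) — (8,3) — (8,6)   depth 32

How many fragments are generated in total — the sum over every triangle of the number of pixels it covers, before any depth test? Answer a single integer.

T0:
  2·area = 40
  edge (12, 2)→(18, 6): d=(6,4) inclusive
  edge (18, 6)→(8, 6): d=(-10,0) inclusive
  edge (8, 6)→(12, 2): d=(4,-4) inclusive
    (6,0)@(13, 1): e=[-10,50,0] → ·  [on edge]
    (5,1)@(11, 3): e=[10,30,0] → █  [on edge]
    (6,1)@(13, 3): e=[2,30,8] → █
    (7,1)@(15, 3): e=[-6,30,16] → ·
    (4,2)@(9, 5): e=[30,10,0] → █  [on edge]
    (7,2)@(15, 5): e=[6,10,24] → █
    (8,2)@(17, 5): e=[-2,10,32] → ·
    (3,3)@(7, 7): e=[50,-10,0] → ·  [on edge]
    (4,3)@(9, 7): e=[42,-10,8] → ·
    (5,3)@(11, 7): e=[34,-10,16] → ·
    (6,3)@(13, 7): e=[26,-10,24] → ·
    (7,3)@(15, 7): e=[18,-10,32] → ·
    (2,4)@(5, 9): e=[70,-30,0] → ·  [on edge]
    (1,5)@(3, 11): e=[90,-50,0] → ·  [on edge]
  covered (6 px):
    · · · · · · · · · ·
    · · · · · █ █ · · ·
    · · · · █ █ █ █ · ·
    · · · · · · · · · ·
    · · · · · · · · · ·
    · · · · · · · · · ·
T1:
  2·area = 6  (B↔C swapped to make it positive)
  edge (10, 4)→(8, 6): d=(-2,2) inclusive
  edge (8, 6)→(8, 3): d=(0,-3) inclusive
  edge (8, 3)→(10, 4): d=(2,1) inclusive
    (6,0)@(13, 1): e=[0,15,-9] → ·  [on edge]
    (5,1)@(11, 3): e=[0,9,-3] → ·  [on edge]
    (4,2)@(9, 5): e=[0,3,3] → █  [on edge]
    (5,2)@(11, 5): e=[-4,9,1] → ·
    (3,3)@(7, 7): e=[0,-3,9] → ·  [on edge]
    (4,3)@(9, 7): e=[-4,3,7] → ·
    (2,4)@(5, 9): e=[0,-9,15] → ·  [on edge]
    (1,5)@(3, 11): e=[0,-15,21] → ·  [on edge]
  covered (1 px):
    · · · · · · · · · ·
    · · · · · · · · · ·
    · · · · █ · · · · ·
    · · · · · · · · · ·
    · · · · · · · · · ·
    · · · · · · · · · ·

Result: 7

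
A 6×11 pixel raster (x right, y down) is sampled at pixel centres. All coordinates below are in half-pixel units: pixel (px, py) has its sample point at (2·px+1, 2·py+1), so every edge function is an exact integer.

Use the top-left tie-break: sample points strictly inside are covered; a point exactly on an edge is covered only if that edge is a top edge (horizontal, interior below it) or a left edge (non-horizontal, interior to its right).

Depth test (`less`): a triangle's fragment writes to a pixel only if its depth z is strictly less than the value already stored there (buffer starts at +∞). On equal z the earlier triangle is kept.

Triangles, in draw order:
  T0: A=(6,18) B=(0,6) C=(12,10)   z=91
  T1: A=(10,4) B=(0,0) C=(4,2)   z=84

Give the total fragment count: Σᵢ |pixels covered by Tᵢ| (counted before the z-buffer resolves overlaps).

T0:
  2·area = 120
  edge (6, 18)→(0, 6): d=(-6,-12) top-left  bias=+0
  edge (0, 6)→(12, 10): d=(12,4) right/bottom  bias=-1
  edge (12, 10)→(6, 18): d=(-6,8) right/bottom  bias=-1
    (0,3)@(1, 7): e=[6,8,106] → #
    (1,3)@(3, 7): e=[30,0,90] → ·  [on edge]
    (0,4)@(1, 9): e=[-6,32,94] → ·
    (1,4)@(3, 9): e=[18,24,78] → #
    (2,4)@(5, 9): e=[42,16,62] → #
    (3,4)@(7, 9): e=[66,8,46] → #
    (4,4)@(9, 9): e=[90,0,30] → ·  [on edge]
    (1,5)@(3, 11): e=[6,48,66] → #
    (4,5)@(9, 11): e=[78,24,18] → #
    (5,5)@(11, 11): e=[102,16,2] → #
    (1,6)@(3, 13): e=[-6,72,54] → ·
    (2,6)@(5, 13): e=[18,64,38] → #
  covered (14 px):
    · · · · · ·
    · · · · · ·
    · · · · · ·
    # · · · · ·
    · # # # · ·
    · # # # # #
    · · # # # ·
    · · # # · ·
    · · · · · ·
    · · · · · ·
    · · · · · ·
T1:
  2·area = 4  (B↔C swapped to make it positive)
  edge (10, 4)→(4, 2): d=(-6,-2) top-left  bias=+0
  edge (4, 2)→(0, 0): d=(-4,-2) top-left  bias=+0
  edge (0, 0)→(10, 4): d=(10,4) right/bottom  bias=-1
    (0,0)@(1, 1): e=[0,-2,6] → ·  [on edge]
    (3,1)@(7, 3): e=[0,2,2] → #  [on edge]
    (4,1)@(9, 3): e=[4,6,-6] → ·
    (3,2)@(7, 5): e=[-12,-6,22] → ·
  covered (1 px):
    · · · · · ·
    · · · # · ·
    · · · · · ·
    · · · · · ·
    · · · · · ·
    · · · · · ·
    · · · · · ·
    · · · · · ·
    · · · · · ·
    · · · · · ·
    · · · · · ·

Final: 15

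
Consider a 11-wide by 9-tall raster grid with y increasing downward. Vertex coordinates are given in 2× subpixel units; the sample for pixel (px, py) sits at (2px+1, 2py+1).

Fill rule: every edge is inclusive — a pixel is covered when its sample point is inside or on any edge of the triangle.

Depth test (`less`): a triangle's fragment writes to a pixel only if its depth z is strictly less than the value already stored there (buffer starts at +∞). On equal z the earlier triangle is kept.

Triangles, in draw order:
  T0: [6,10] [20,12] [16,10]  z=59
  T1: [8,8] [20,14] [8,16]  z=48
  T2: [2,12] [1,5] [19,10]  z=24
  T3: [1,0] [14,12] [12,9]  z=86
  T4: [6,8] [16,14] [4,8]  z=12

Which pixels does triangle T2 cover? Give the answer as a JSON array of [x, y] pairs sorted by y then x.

T0:
  2·area = 20  (B↔C swapped to make it positive)
  edge (6, 10)→(16, 10): d=(10,0) inclusive
  edge (16, 10)→(20, 12): d=(4,2) inclusive
  edge (20, 12)→(6, 10): d=(-14,-2) inclusive
    (6,5)@(13, 11): e=[10,10,0] → X  [on edge]
    (7,5)@(15, 11): e=[10,6,4] → X
    (8,5)@(17, 11): e=[10,2,8] → X
    (9,5)@(19, 11): e=[10,-2,12] → .
    (6,6)@(13, 13): e=[30,18,-28] → .
    (7,6)@(15, 13): e=[30,14,-24] → .
    (8,6)@(17, 13): e=[30,10,-20] → .
  covered (3 px):
    . . . . . . . . . . .
    . . . . . . . . . . .
    . . . . . . . . . . .
    . . . . . . . . . . .
    . . . . . . . . . . .
    . . . . . . X X X . .
    . . . . . . . . . . .
    . . . . . . . . . . .
    . . . . . . . . . . .
T1:
  2·area = 96
  edge (8, 8)→(20, 14): d=(12,6) inclusive
  edge (20, 14)→(8, 16): d=(-12,2) inclusive
  edge (8, 16)→(8, 8): d=(0,-8) inclusive
    (4,4)@(9, 9): e=[6,82,8] → X
    (5,4)@(11, 9): e=[-6,78,24] → .
    (4,5)@(9, 11): e=[30,58,8] → X
    (5,5)@(11, 11): e=[18,54,24] → X
    (6,5)@(13, 11): e=[6,50,40] → X
    (7,5)@(15, 11): e=[-6,46,56] → .
    (4,6)@(9, 13): e=[54,34,8] → X
    (7,6)@(15, 13): e=[18,22,56] → X
    (8,6)@(17, 13): e=[6,18,72] → X
    (9,6)@(19, 13): e=[-6,14,88] → .
    (4,7)@(9, 15): e=[78,10,8] → X
    (7,7)@(15, 15): e=[42,-2,56] → .
  covered (12 px):
    . . . . . . . . . . .
    . . . . . . . . . . .
    . . . . . . . . . . .
    . . . . . . . . . . .
    . . . . X . . . . . .
    . . . . X X X . . . .
    . . . . X X X X X . .
    . . . . X X X . . . .
    . . . . . . . . . . .
T2:
  2·area = 121
  edge (2, 12)→(1, 5): d=(-1,-7) inclusive
  edge (1, 5)→(19, 10): d=(18,5) inclusive
  edge (19, 10)→(2, 12): d=(-17,2) inclusive
    (0,2)@(1, 5): e=[0,0,121] → X  [on edge]
    (1,2)@(3, 5): e=[14,-10,117] → .
    (0,3)@(1, 7): e=[-2,36,87] → .
    (1,3)@(3, 7): e=[12,26,83] → X
    (2,3)@(5, 7): e=[26,16,79] → X
    (3,3)@(7, 7): e=[40,6,75] → X
    (4,3)@(9, 7): e=[54,-4,71] → .
    (1,4)@(3, 9): e=[10,62,49] → X
    (4,4)@(9, 9): e=[52,32,37] → X
    (5,4)@(11, 9): e=[66,22,33] → X
    (6,4)@(13, 9): e=[80,12,29] → X
    (7,4)@(15, 9): e=[94,2,25] → X
  covered (15 px):
    . . . . . . . . . . .
    . . . . . . . . . . .
    X . . . . . . . . . .
    . X X X . . . . . . .
    . X X X X X X X . . .
    . X X X X . . . . . .
    . . . . . . . . . . .
    . . . . . . . . . . .
    . . . . . . . . . . .
T3:
  2·area = 15  (B↔C swapped to make it positive)
  edge (1, 0)→(12, 9): d=(11,9) inclusive
  edge (12, 9)→(14, 12): d=(2,3) inclusive
  edge (14, 12)→(1, 0): d=(-13,-12) inclusive
    (3,2)@(7, 5): e=[1,7,7] → X
    (4,2)@(9, 5): e=[-17,1,31] → .
    (3,3)@(7, 7): e=[23,11,-19] → .
    (4,3)@(9, 7): e=[5,5,5] → X
    (5,3)@(11, 7): e=[-13,-1,29] → .
    (4,4)@(9, 9): e=[27,9,-21] → .
    (5,4)@(11, 9): e=[9,3,3] → X
    (6,4)@(13, 9): e=[-9,-3,27] → .
    (5,5)@(11, 11): e=[31,7,-23] → .
    (6,5)@(13, 11): e=[13,1,1] → X
    (7,5)@(15, 11): e=[-5,-5,25] → .
    (6,6)@(13, 13): e=[35,5,-25] → .
  covered (4 px):
    . . . . . . . . . . .
    . . . . . . . . . . .
    . . . X . . . . . . .
    . . . . X . . . . . .
    . . . . . X . . . . .
    . . . . . . X . . . .
    . . . . . . . . . . .
    . . . . . . . . . . .
    . . . . . . . . . . .
T4:
  2·area = 12
  edge (6, 8)→(16, 14): d=(10,6) inclusive
  edge (16, 14)→(4, 8): d=(-12,-6) inclusive
  edge (4, 8)→(6, 8): d=(2,0) inclusive
    (0,2)@(1, 5): e=[0,18,-6] → .  [on edge]
    (3,4)@(7, 9): e=[4,6,2] → X
    (4,4)@(9, 9): e=[-8,18,2] → .
    (3,5)@(7, 11): e=[24,-18,6] → .
    (5,5)@(11, 11): e=[0,6,6] → X  [on edge]
    (6,5)@(13, 11): e=[-12,18,6] → .
    (5,6)@(11, 13): e=[20,-18,10] → .
    (10,8)@(21, 17): e=[0,-6,18] → .  [on edge]
  covered (2 px):
    . . . . . . . . . . .
    . . . . . . . . . . .
    . . . . . . . . . . .
    . . . . . . . . . . .
    . . . X . . . . . . .
    . . . . . X . . . . .
    . . . . . . . . . . .
    . . . . . . . . . . .
    . . . . . . . . . . .

Result: [[0,2],[1,3],[2,3],[3,3],[1,4],[2,4],[3,4],[4,4],[5,4],[6,4],[7,4],[1,5],[2,5],[3,5],[4,5]]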